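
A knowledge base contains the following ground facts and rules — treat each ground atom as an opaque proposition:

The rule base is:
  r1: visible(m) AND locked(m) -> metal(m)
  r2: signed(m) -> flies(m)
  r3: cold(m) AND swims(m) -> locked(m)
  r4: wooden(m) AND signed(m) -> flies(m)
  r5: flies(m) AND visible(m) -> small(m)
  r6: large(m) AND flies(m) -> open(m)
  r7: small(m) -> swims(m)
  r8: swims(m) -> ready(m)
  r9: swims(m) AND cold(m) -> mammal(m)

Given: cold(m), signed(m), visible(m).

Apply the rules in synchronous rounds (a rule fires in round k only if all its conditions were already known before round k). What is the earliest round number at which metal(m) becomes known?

5

Round 1: r2 [signed(m) -> flies(m)]. Adds flies(m).
Round 2: r5 [flies(m) AND visible(m) -> small(m)]. Adds small(m).
Round 3: r7 [small(m) -> swims(m)]. Adds swims(m).
Round 4: r3 [cold(m) AND swims(m) -> locked(m)]; r8 [swims(m) -> ready(m)]; r9 [swims(m) AND cold(m) -> mammal(m)]. Adds locked(m), ready(m), mammal(m).
Round 5: r1 [visible(m) AND locked(m) -> metal(m)]. Adds metal(m).
metal(m) first appears in round 5.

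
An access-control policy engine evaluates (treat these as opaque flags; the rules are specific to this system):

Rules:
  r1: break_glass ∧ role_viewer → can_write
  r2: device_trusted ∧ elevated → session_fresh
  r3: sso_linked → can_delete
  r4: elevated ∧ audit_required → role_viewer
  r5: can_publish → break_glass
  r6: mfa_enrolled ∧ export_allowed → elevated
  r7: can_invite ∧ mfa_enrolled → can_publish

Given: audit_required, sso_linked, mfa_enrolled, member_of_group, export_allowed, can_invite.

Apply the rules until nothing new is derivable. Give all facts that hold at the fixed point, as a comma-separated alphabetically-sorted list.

[1] r3 [sso_linked → can_delete]; r6 [mfa_enrolled ∧ export_allowed → elevated]; r7 [can_invite ∧ mfa_enrolled → can_publish]. ⇒ new: can_delete, elevated, can_publish.
[2] r4 [elevated ∧ audit_required → role_viewer]; r5 [can_publish → break_glass]. ⇒ new: role_viewer, break_glass.
[3] r1 [break_glass ∧ role_viewer → can_write]. ⇒ new: can_write.

audit_required, break_glass, can_delete, can_invite, can_publish, can_write, elevated, export_allowed, member_of_group, mfa_enrolled, role_viewer, sso_linked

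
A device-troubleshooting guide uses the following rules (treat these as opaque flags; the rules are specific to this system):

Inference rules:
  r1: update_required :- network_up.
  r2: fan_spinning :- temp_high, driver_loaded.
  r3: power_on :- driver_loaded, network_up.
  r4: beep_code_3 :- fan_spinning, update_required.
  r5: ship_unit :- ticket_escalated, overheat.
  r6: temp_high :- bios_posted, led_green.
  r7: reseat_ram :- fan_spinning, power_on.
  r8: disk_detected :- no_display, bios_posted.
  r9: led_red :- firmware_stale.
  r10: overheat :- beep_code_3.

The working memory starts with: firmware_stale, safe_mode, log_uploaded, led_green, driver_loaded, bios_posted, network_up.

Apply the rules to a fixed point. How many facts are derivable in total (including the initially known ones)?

Round 1 fires r1, r3, r6, r9, giving update_required, power_on, temp_high, led_red.
Round 2 fires r2, giving fan_spinning.
Round 3 fires r4, r7, giving beep_code_3, reseat_ram.
Round 4 fires r10, giving overheat.
Closure: {beep_code_3, bios_posted, driver_loaded, fan_spinning, firmware_stale, led_green, led_red, log_uploaded, network_up, overheat, power_on, reseat_ram, safe_mode, temp_high, update_required} — 15 facts.

15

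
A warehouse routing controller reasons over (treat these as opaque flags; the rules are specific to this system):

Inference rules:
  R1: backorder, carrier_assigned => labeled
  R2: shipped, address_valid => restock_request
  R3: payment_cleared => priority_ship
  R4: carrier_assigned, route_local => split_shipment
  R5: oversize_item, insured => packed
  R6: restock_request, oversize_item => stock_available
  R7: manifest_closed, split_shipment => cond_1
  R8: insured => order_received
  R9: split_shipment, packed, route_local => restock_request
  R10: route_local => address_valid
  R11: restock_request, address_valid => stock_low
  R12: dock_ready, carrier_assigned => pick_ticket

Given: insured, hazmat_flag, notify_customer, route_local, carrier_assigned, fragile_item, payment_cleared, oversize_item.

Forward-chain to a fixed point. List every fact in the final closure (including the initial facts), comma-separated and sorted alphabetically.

Round 1: R3 [payment_cleared => priority_ship]; R4 [carrier_assigned, route_local => split_shipment]; R5 [oversize_item, insured => packed]; R8 [insured => order_received]; R10 [route_local => address_valid]. New: priority_ship, split_shipment, packed, order_received, address_valid.
Round 2: R9 [split_shipment, packed, route_local => restock_request]. New: restock_request.
Round 3: R6 [restock_request, oversize_item => stock_available]; R11 [restock_request, address_valid => stock_low]. New: stock_available, stock_low.

address_valid, carrier_assigned, fragile_item, hazmat_flag, insured, notify_customer, order_received, oversize_item, packed, payment_cleared, priority_ship, restock_request, route_local, split_shipment, stock_available, stock_low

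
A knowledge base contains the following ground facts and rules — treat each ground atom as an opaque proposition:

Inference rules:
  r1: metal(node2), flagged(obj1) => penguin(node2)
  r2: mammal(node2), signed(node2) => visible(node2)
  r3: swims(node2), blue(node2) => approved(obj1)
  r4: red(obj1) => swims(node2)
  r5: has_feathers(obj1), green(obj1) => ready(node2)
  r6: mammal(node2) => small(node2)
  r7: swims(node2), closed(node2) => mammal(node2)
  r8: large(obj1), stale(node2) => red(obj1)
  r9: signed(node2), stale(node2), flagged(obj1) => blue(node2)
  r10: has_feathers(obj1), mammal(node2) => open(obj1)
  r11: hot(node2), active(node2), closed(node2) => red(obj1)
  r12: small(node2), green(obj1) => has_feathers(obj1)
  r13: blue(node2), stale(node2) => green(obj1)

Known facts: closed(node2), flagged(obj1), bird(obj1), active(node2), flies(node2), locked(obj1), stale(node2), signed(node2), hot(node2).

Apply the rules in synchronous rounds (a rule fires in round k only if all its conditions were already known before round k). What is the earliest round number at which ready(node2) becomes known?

6

Round 1: r9 [signed(node2), stale(node2), flagged(obj1) => blue(node2)]; r11 [hot(node2), active(node2), closed(node2) => red(obj1)]. New: blue(node2), red(obj1).
Round 2: r4 [red(obj1) => swims(node2)]; r13 [blue(node2), stale(node2) => green(obj1)]. New: swims(node2), green(obj1).
Round 3: r3 [swims(node2), blue(node2) => approved(obj1)]; r7 [swims(node2), closed(node2) => mammal(node2)]. New: approved(obj1), mammal(node2).
Round 4: r2 [mammal(node2), signed(node2) => visible(node2)]; r6 [mammal(node2) => small(node2)]. New: visible(node2), small(node2).
Round 5: r12 [small(node2), green(obj1) => has_feathers(obj1)]. New: has_feathers(obj1).
Round 6: r5 [has_feathers(obj1), green(obj1) => ready(node2)]; r10 [has_feathers(obj1), mammal(node2) => open(obj1)]. New: ready(node2), open(obj1).
ready(node2) first appears in round 6.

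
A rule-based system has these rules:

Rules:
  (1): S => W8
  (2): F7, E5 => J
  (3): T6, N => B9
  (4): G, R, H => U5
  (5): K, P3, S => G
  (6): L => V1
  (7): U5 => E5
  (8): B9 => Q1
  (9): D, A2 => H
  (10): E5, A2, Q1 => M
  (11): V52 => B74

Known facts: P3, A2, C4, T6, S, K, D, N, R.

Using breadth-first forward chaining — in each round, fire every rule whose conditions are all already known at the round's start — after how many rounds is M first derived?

Round 1 — (1), (3), (5), (9), derive W8, B9, G, H.
Round 2 — (4), (8), derive U5, Q1.
Round 3 — (7), derive E5.
Round 4 — (10), derive M.
M first appears in round 4.

4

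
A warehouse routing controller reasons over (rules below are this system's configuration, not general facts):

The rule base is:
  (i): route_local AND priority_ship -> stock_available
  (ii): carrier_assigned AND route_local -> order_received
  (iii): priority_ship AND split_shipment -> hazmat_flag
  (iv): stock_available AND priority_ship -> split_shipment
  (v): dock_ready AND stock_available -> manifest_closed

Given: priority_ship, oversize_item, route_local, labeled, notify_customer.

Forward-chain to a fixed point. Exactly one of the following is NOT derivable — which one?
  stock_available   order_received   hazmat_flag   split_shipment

[1] (i) [route_local AND priority_ship -> stock_available]. ⇒ new: stock_available.
[2] (iv) [stock_available AND priority_ship -> split_shipment]. ⇒ new: split_shipment.
[3] (iii) [priority_ship AND split_shipment -> hazmat_flag]. ⇒ new: hazmat_flag.
Derived: split_shipment (round 2), stock_available (round 1), hazmat_flag (round 3). order_received never appears in any round.

order_received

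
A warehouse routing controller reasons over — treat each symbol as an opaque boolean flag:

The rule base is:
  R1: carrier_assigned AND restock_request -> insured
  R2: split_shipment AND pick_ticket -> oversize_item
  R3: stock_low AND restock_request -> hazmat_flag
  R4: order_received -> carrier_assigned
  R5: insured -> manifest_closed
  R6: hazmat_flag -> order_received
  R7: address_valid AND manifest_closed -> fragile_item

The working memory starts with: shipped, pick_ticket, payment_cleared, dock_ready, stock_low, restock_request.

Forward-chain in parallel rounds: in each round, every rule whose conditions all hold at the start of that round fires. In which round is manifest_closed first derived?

5

[1] R3 [stock_low AND restock_request -> hazmat_flag]. ⇒ new: hazmat_flag.
[2] R6 [hazmat_flag -> order_received]. ⇒ new: order_received.
[3] R4 [order_received -> carrier_assigned]. ⇒ new: carrier_assigned.
[4] R1 [carrier_assigned AND restock_request -> insured]. ⇒ new: insured.
[5] R5 [insured -> manifest_closed]. ⇒ new: manifest_closed.
manifest_closed first appears in round 5.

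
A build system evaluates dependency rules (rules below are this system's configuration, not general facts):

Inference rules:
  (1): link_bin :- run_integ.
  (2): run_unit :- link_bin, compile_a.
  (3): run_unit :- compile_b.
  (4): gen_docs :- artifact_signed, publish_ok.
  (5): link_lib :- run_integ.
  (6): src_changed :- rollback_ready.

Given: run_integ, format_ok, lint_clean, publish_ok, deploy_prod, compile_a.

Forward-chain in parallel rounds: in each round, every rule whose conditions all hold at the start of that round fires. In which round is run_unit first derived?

Round 1 — (1), (5), derive link_bin, link_lib.
Round 2 — (2), derive run_unit.
run_unit first appears in round 2.

2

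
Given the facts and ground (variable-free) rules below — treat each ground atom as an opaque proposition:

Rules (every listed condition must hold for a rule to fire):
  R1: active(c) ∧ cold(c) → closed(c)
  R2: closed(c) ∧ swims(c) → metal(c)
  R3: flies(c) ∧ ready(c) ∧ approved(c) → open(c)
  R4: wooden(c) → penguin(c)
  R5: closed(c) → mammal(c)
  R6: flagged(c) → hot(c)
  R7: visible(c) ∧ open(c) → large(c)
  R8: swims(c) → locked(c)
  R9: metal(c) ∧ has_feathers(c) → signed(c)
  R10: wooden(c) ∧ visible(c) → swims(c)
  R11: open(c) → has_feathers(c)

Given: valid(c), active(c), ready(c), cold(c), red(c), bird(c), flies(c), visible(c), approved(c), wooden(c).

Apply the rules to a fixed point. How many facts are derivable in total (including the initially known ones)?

20

Round 1 fires R1, R3, R4, R10, giving closed(c), open(c), penguin(c), swims(c).
Round 2 fires R2, R5, R7, R8, R11, giving metal(c), mammal(c), large(c), locked(c), has_feathers(c).
Round 3 fires R9, giving signed(c).
Closure: {active(c), approved(c), bird(c), closed(c), cold(c), flies(c), has_feathers(c), large(c), locked(c), mammal(c), metal(c), open(c), penguin(c), ready(c), red(c), signed(c), swims(c), valid(c), visible(c), wooden(c)} — 20 facts.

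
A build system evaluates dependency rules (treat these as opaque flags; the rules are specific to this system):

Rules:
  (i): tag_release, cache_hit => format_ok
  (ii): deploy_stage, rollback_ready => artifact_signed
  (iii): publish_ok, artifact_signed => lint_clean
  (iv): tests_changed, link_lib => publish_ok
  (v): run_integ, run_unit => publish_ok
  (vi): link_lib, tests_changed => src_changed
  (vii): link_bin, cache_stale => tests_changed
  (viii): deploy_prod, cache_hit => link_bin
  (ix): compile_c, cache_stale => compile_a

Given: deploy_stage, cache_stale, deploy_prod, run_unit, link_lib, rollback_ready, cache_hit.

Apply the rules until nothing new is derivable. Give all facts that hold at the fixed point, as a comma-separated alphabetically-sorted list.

artifact_signed, cache_hit, cache_stale, deploy_prod, deploy_stage, link_bin, link_lib, lint_clean, publish_ok, rollback_ready, run_unit, src_changed, tests_changed

[1] (ii) [deploy_stage, rollback_ready => artifact_signed]; (viii) [deploy_prod, cache_hit => link_bin]. ⇒ new: artifact_signed, link_bin.
[2] (vii) [link_bin, cache_stale => tests_changed]. ⇒ new: tests_changed.
[3] (iv) [tests_changed, link_lib => publish_ok]; (vi) [link_lib, tests_changed => src_changed]. ⇒ new: publish_ok, src_changed.
[4] (iii) [publish_ok, artifact_signed => lint_clean]. ⇒ new: lint_clean.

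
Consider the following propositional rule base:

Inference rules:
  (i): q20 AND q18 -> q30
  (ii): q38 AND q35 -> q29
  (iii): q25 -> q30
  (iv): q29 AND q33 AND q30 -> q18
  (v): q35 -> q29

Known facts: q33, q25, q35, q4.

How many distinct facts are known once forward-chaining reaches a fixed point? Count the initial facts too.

7

Round 1 — (iii), (v), derive q30, q29.
Round 2 — (iv), derive q18.
Closure: {q18, q25, q29, q30, q33, q35, q4} — 7 facts.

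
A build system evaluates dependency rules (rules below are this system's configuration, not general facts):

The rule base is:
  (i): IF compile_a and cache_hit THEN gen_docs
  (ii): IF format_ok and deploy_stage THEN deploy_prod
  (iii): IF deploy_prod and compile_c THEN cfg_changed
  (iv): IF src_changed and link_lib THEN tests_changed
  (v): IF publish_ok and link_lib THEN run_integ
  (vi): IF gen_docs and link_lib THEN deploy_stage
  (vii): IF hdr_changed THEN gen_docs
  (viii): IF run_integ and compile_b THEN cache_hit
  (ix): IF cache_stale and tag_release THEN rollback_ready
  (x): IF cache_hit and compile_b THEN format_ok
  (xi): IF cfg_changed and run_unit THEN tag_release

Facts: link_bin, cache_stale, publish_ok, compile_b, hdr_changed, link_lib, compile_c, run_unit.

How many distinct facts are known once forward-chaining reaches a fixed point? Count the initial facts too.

17

Round 1 fires (v), (vii), giving run_integ, gen_docs.
Round 2 fires (vi), (viii), giving deploy_stage, cache_hit.
Round 3 fires (x), giving format_ok.
Round 4 fires (ii), giving deploy_prod.
Round 5 fires (iii), giving cfg_changed.
Round 6 fires (xi), giving tag_release.
Round 7 fires (ix), giving rollback_ready.
Closure: {cache_hit, cache_stale, cfg_changed, compile_b, compile_c, deploy_prod, deploy_stage, format_ok, gen_docs, hdr_changed, link_bin, link_lib, publish_ok, rollback_ready, run_integ, run_unit, tag_release} — 17 facts.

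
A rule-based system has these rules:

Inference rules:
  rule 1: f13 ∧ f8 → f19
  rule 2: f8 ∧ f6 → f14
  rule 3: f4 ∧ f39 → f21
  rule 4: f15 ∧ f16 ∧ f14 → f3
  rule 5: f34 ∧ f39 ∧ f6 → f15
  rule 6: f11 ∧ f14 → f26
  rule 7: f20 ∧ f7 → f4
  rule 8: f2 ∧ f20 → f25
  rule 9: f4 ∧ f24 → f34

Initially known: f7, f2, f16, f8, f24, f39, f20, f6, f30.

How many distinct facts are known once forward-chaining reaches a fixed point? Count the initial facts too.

16

[1] rule 2 [f8 ∧ f6 → f14]; rule 7 [f20 ∧ f7 → f4]; rule 8 [f2 ∧ f20 → f25]. ⇒ new: f14, f4, f25.
[2] rule 3 [f4 ∧ f39 → f21]; rule 9 [f4 ∧ f24 → f34]. ⇒ new: f21, f34.
[3] rule 5 [f34 ∧ f39 ∧ f6 → f15]. ⇒ new: f15.
[4] rule 4 [f15 ∧ f16 ∧ f14 → f3]. ⇒ new: f3.
Closure: {f14, f15, f16, f2, f20, f21, f24, f25, f3, f30, f34, f39, f4, f6, f7, f8} — 16 facts.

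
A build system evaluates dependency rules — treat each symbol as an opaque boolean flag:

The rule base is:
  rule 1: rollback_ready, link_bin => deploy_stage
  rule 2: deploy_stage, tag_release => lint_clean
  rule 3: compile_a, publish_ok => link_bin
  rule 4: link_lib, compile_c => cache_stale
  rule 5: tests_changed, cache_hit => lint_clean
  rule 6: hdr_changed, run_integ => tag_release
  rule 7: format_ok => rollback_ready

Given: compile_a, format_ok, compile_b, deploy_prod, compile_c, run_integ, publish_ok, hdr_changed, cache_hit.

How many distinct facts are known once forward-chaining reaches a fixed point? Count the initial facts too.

14

Round 1: rule 3 [compile_a, publish_ok => link_bin]; rule 6 [hdr_changed, run_integ => tag_release]; rule 7 [format_ok => rollback_ready]. Adds link_bin, tag_release, rollback_ready.
Round 2: rule 1 [rollback_ready, link_bin => deploy_stage]. Adds deploy_stage.
Round 3: rule 2 [deploy_stage, tag_release => lint_clean]. Adds lint_clean.
Closure: {cache_hit, compile_a, compile_b, compile_c, deploy_prod, deploy_stage, format_ok, hdr_changed, link_bin, lint_clean, publish_ok, rollback_ready, run_integ, tag_release} — 14 facts.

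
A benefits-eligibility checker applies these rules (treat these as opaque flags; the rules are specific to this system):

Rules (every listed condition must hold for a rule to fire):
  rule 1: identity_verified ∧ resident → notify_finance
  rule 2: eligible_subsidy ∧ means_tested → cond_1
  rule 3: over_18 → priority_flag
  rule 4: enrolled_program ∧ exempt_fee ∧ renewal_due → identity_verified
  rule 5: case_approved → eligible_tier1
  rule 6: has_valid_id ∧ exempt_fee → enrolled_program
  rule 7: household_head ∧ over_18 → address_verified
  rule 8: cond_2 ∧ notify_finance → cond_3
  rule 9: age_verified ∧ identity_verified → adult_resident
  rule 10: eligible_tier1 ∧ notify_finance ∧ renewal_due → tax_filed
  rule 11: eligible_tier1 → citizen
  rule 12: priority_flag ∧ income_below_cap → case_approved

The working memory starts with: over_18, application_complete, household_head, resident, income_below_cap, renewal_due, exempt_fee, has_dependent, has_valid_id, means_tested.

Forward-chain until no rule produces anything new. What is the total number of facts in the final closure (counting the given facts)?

Round 1: rule 3 [over_18 → priority_flag]; rule 6 [has_valid_id ∧ exempt_fee → enrolled_program]; rule 7 [household_head ∧ over_18 → address_verified]. New: priority_flag, enrolled_program, address_verified.
Round 2: rule 4 [enrolled_program ∧ exempt_fee ∧ renewal_due → identity_verified]; rule 12 [priority_flag ∧ income_below_cap → case_approved]. New: identity_verified, case_approved.
Round 3: rule 1 [identity_verified ∧ resident → notify_finance]; rule 5 [case_approved → eligible_tier1]. New: notify_finance, eligible_tier1.
Round 4: rule 10 [eligible_tier1 ∧ notify_finance ∧ renewal_due → tax_filed]; rule 11 [eligible_tier1 → citizen]. New: tax_filed, citizen.
Closure: {address_verified, application_complete, case_approved, citizen, eligible_tier1, enrolled_program, exempt_fee, has_dependent, has_valid_id, household_head, identity_verified, income_below_cap, means_tested, notify_finance, over_18, priority_flag, renewal_due, resident, tax_filed} — 19 facts.

19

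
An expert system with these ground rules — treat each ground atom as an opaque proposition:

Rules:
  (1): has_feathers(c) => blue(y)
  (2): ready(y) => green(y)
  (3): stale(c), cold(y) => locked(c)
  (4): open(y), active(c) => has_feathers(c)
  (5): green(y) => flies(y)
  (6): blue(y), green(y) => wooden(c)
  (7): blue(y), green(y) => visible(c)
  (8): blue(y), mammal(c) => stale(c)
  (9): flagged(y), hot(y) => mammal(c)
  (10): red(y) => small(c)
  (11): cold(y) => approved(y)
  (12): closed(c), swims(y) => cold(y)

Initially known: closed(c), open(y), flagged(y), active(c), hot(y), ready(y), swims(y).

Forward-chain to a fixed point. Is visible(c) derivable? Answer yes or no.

[1] (2) [ready(y) => green(y)]; (4) [open(y), active(c) => has_feathers(c)]; (9) [flagged(y), hot(y) => mammal(c)]; (12) [closed(c), swims(y) => cold(y)]. ⇒ new: green(y), has_feathers(c), mammal(c), cold(y).
[2] (1) [has_feathers(c) => blue(y)]; (5) [green(y) => flies(y)]; (11) [cold(y) => approved(y)]. ⇒ new: blue(y), flies(y), approved(y).
[3] (6) [blue(y), green(y) => wooden(c)]; (7) [blue(y), green(y) => visible(c)]; (8) [blue(y), mammal(c) => stale(c)]. ⇒ new: wooden(c), visible(c), stale(c).
[4] (3) [stale(c), cold(y) => locked(c)]. ⇒ new: locked(c).
visible(c) appears in round 3, so it is derivable.

yes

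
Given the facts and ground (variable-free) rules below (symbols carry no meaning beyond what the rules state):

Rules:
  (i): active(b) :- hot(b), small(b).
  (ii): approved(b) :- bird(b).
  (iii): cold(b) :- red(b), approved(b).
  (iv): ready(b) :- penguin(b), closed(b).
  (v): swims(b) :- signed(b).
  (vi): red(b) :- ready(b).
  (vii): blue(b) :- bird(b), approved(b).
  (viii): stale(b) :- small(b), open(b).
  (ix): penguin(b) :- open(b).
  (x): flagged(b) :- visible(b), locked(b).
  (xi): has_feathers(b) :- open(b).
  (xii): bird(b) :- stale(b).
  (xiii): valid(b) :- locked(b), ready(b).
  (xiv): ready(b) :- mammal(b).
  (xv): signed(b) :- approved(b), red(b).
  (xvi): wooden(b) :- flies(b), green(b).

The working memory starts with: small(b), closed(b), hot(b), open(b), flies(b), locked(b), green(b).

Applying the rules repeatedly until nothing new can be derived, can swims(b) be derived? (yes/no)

yes

[1] (i) [active(b) :- hot(b), small(b).]; (viii) [stale(b) :- small(b), open(b).]; (ix) [penguin(b) :- open(b).]; (xi) [has_feathers(b) :- open(b).]; (xvi) [wooden(b) :- flies(b), green(b).]. ⇒ new: active(b), stale(b), penguin(b), has_feathers(b), wooden(b).
[2] (iv) [ready(b) :- penguin(b), closed(b).]; (xii) [bird(b) :- stale(b).]. ⇒ new: ready(b), bird(b).
[3] (ii) [approved(b) :- bird(b).]; (vi) [red(b) :- ready(b).]; (xiii) [valid(b) :- locked(b), ready(b).]. ⇒ new: approved(b), red(b), valid(b).
[4] (iii) [cold(b) :- red(b), approved(b).]; (vii) [blue(b) :- bird(b), approved(b).]; (xv) [signed(b) :- approved(b), red(b).]. ⇒ new: cold(b), blue(b), signed(b).
[5] (v) [swims(b) :- signed(b).]. ⇒ new: swims(b).
swims(b) appears in round 5, so it is derivable.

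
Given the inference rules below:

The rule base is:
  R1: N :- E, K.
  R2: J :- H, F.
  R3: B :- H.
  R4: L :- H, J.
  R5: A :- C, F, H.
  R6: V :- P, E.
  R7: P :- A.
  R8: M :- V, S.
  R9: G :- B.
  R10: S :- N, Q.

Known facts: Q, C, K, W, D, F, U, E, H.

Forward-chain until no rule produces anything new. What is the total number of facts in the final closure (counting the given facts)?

19

Round 1 — R1, R2, R3, R5, derive N, J, B, A.
Round 2 — R4, R7, R9, R10, derive L, P, G, S.
Round 3 — R6, derive V.
Round 4 — R8, derive M.
Closure: {A, B, C, D, E, F, G, H, J, K, L, M, N, P, Q, S, U, V, W} — 19 facts.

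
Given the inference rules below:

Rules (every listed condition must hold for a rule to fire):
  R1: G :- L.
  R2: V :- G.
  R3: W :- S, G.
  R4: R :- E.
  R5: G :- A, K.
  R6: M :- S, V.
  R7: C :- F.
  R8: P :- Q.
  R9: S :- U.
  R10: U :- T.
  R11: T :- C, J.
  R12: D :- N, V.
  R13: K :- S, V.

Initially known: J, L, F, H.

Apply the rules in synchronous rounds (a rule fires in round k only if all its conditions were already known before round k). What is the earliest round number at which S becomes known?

4

Round 1: R1 [G :- L.]; R7 [C :- F.]. Adds G, C.
Round 2: R2 [V :- G.]; R11 [T :- C, J.]. Adds V, T.
Round 3: R10 [U :- T.]. Adds U.
Round 4: R9 [S :- U.]. Adds S.
S first appears in round 4.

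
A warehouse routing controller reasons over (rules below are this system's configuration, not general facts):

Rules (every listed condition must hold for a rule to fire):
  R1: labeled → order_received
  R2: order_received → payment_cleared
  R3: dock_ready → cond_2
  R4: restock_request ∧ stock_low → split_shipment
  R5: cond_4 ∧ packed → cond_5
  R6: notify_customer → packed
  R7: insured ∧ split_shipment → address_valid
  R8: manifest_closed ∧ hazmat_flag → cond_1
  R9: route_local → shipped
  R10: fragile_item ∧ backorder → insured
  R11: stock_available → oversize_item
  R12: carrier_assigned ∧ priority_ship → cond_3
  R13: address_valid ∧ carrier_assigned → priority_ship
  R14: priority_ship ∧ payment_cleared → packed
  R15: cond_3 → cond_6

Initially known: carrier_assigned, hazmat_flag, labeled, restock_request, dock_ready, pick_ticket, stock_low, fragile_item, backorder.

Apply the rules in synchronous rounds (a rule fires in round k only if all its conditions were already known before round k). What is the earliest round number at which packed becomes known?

Round 1 fires R1, R3, R4, R10, giving order_received, cond_2, split_shipment, insured.
Round 2 fires R2, R7, giving payment_cleared, address_valid.
Round 3 fires R13, giving priority_ship.
Round 4 fires R12, R14, giving cond_3, packed.
packed first appears in round 4.

4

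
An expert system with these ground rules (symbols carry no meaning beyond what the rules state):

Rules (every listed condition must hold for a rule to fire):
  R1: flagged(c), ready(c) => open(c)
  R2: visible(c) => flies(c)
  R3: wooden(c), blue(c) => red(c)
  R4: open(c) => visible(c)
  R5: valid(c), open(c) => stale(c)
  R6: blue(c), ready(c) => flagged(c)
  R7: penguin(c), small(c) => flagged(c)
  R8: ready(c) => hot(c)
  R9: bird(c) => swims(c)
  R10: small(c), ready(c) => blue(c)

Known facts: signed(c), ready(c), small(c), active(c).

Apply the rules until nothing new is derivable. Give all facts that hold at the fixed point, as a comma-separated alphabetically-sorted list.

Round 1 — R8, R10, derive hot(c), blue(c).
Round 2 — R6, derive flagged(c).
Round 3 — R1, derive open(c).
Round 4 — R4, derive visible(c).
Round 5 — R2, derive flies(c).

active(c), blue(c), flagged(c), flies(c), hot(c), open(c), ready(c), signed(c), small(c), visible(c)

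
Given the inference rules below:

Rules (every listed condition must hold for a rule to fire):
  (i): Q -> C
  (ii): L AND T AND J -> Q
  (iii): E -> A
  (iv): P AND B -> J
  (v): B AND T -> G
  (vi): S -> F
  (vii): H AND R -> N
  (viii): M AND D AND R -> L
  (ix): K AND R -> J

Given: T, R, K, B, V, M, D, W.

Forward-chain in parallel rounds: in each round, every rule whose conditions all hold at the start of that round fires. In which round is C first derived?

[1] (v) [B AND T -> G]; (viii) [M AND D AND R -> L]; (ix) [K AND R -> J]. ⇒ new: G, L, J.
[2] (ii) [L AND T AND J -> Q]. ⇒ new: Q.
[3] (i) [Q -> C]. ⇒ new: C.
C first appears in round 3.

3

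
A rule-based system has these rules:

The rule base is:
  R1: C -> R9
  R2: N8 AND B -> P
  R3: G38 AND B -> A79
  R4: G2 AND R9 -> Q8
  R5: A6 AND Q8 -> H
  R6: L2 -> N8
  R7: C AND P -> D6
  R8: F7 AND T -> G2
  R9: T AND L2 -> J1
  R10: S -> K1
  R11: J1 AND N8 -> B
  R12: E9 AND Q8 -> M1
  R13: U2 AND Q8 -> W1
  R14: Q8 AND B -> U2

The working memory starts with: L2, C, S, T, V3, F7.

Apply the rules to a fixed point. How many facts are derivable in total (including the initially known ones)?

17

Round 1: R1 [C -> R9]; R6 [L2 -> N8]; R8 [F7 AND T -> G2]; R9 [T AND L2 -> J1]; R10 [S -> K1]. New: R9, N8, G2, J1, K1.
Round 2: R4 [G2 AND R9 -> Q8]; R11 [J1 AND N8 -> B]. New: Q8, B.
Round 3: R2 [N8 AND B -> P]; R14 [Q8 AND B -> U2]. New: P, U2.
Round 4: R7 [C AND P -> D6]; R13 [U2 AND Q8 -> W1]. New: D6, W1.
Closure: {B, C, D6, F7, G2, J1, K1, L2, N8, P, Q8, R9, S, T, U2, V3, W1} — 17 facts.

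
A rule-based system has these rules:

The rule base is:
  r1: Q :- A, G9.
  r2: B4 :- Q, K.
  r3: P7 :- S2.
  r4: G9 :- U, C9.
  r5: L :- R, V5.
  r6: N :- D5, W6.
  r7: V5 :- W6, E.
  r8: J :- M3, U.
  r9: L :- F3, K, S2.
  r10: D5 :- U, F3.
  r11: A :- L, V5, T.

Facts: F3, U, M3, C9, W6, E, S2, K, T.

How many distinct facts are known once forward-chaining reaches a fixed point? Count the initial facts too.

19

Round 1: r3 [P7 :- S2.]; r4 [G9 :- U, C9.]; r7 [V5 :- W6, E.]; r8 [J :- M3, U.]; r9 [L :- F3, K, S2.]; r10 [D5 :- U, F3.]. New: P7, G9, V5, J, L, D5.
Round 2: r6 [N :- D5, W6.]; r11 [A :- L, V5, T.]. New: N, A.
Round 3: r1 [Q :- A, G9.]. New: Q.
Round 4: r2 [B4 :- Q, K.]. New: B4.
Closure: {A, B4, C9, D5, E, F3, G9, J, K, L, M3, N, P7, Q, S2, T, U, V5, W6} — 19 facts.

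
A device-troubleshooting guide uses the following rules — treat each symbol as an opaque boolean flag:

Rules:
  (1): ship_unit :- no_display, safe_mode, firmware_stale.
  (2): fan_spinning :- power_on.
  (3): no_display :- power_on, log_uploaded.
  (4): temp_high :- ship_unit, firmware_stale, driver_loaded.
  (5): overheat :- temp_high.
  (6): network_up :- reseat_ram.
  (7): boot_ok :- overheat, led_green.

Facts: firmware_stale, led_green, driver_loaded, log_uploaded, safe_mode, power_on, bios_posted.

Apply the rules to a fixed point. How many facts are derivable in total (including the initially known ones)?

13

Round 1 fires (2), (3), giving fan_spinning, no_display.
Round 2 fires (1), giving ship_unit.
Round 3 fires (4), giving temp_high.
Round 4 fires (5), giving overheat.
Round 5 fires (7), giving boot_ok.
Closure: {bios_posted, boot_ok, driver_loaded, fan_spinning, firmware_stale, led_green, log_uploaded, no_display, overheat, power_on, safe_mode, ship_unit, temp_high} — 13 facts.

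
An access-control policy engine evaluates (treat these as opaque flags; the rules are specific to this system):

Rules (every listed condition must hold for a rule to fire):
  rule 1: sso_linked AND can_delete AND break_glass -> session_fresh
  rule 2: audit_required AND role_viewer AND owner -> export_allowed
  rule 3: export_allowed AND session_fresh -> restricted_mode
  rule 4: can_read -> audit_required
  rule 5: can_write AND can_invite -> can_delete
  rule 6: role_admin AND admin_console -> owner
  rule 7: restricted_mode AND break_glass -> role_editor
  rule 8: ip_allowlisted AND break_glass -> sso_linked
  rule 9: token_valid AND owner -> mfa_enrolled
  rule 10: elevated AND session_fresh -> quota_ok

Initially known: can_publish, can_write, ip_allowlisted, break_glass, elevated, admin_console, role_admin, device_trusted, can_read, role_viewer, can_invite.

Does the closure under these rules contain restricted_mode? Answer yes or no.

[1] rule 4 [can_read -> audit_required]; rule 5 [can_write AND can_invite -> can_delete]; rule 6 [role_admin AND admin_console -> owner]; rule 8 [ip_allowlisted AND break_glass -> sso_linked]. ⇒ new: audit_required, can_delete, owner, sso_linked.
[2] rule 1 [sso_linked AND can_delete AND break_glass -> session_fresh]; rule 2 [audit_required AND role_viewer AND owner -> export_allowed]. ⇒ new: session_fresh, export_allowed.
[3] rule 3 [export_allowed AND session_fresh -> restricted_mode]; rule 10 [elevated AND session_fresh -> quota_ok]. ⇒ new: restricted_mode, quota_ok.
[4] rule 7 [restricted_mode AND break_glass -> role_editor]. ⇒ new: role_editor.
restricted_mode appears in round 3, so it is derivable.

yes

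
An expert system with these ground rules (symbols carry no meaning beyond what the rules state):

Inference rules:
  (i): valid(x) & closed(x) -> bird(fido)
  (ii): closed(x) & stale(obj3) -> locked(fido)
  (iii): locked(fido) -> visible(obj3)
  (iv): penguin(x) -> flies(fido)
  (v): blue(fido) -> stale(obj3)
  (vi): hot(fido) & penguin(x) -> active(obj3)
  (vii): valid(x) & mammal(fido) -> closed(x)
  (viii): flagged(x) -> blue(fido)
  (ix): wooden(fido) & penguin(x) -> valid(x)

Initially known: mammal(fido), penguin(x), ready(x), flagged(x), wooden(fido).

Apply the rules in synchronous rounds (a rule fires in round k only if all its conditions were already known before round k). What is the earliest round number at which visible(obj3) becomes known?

Round 1 — (iv), (viii), (ix), derive flies(fido), blue(fido), valid(x).
Round 2 — (v), (vii), derive stale(obj3), closed(x).
Round 3 — (i), (ii), derive bird(fido), locked(fido).
Round 4 — (iii), derive visible(obj3).
visible(obj3) first appears in round 4.

4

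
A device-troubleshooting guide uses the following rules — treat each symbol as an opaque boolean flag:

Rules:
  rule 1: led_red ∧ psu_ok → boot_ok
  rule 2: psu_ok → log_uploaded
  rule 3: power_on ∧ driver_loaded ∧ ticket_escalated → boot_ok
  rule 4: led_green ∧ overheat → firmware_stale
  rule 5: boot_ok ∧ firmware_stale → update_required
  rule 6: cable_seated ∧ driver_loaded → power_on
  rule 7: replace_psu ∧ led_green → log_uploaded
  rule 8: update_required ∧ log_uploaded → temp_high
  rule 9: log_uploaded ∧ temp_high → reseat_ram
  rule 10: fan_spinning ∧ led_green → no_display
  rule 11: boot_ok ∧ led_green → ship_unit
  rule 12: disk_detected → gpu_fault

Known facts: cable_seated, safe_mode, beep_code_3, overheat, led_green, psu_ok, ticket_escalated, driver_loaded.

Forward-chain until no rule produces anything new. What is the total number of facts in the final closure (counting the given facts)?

Round 1 fires rule 2, rule 4, rule 6, giving log_uploaded, firmware_stale, power_on.
Round 2 fires rule 3, giving boot_ok.
Round 3 fires rule 5, rule 11, giving update_required, ship_unit.
Round 4 fires rule 8, giving temp_high.
Round 5 fires rule 9, giving reseat_ram.
Closure: {beep_code_3, boot_ok, cable_seated, driver_loaded, firmware_stale, led_green, log_uploaded, overheat, power_on, psu_ok, reseat_ram, safe_mode, ship_unit, temp_high, ticket_escalated, update_required} — 16 facts.

16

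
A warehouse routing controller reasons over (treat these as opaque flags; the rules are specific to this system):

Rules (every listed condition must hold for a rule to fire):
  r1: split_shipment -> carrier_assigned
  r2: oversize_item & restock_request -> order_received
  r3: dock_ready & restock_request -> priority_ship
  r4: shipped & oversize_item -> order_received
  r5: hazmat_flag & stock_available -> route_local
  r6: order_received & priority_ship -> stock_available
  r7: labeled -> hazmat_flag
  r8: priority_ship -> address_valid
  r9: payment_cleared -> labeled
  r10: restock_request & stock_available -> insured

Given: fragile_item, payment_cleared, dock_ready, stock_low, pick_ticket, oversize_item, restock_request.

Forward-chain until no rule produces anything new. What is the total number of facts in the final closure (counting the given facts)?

Round 1 — r2, r3, r9, derive order_received, priority_ship, labeled.
Round 2 — r6, r7, r8, derive stock_available, hazmat_flag, address_valid.
Round 3 — r5, r10, derive route_local, insured.
Closure: {address_valid, dock_ready, fragile_item, hazmat_flag, insured, labeled, order_received, oversize_item, payment_cleared, pick_ticket, priority_ship, restock_request, route_local, stock_available, stock_low} — 15 facts.

15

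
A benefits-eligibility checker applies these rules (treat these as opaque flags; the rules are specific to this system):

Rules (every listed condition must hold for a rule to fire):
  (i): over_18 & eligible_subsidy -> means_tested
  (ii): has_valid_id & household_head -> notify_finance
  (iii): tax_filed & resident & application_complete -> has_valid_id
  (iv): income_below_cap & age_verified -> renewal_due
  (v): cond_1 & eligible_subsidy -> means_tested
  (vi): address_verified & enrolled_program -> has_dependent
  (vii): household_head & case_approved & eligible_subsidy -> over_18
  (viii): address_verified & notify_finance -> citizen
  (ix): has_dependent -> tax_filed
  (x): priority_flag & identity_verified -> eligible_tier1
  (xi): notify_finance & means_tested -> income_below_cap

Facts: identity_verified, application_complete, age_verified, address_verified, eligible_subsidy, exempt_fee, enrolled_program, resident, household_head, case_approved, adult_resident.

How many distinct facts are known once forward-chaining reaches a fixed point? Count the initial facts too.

Round 1: (vi) [address_verified & enrolled_program -> has_dependent]; (vii) [household_head & case_approved & eligible_subsidy -> over_18]. Adds has_dependent, over_18.
Round 2: (i) [over_18 & eligible_subsidy -> means_tested]; (ix) [has_dependent -> tax_filed]. Adds means_tested, tax_filed.
Round 3: (iii) [tax_filed & resident & application_complete -> has_valid_id]. Adds has_valid_id.
Round 4: (ii) [has_valid_id & household_head -> notify_finance]. Adds notify_finance.
Round 5: (viii) [address_verified & notify_finance -> citizen]; (xi) [notify_finance & means_tested -> income_below_cap]. Adds citizen, income_below_cap.
Round 6: (iv) [income_below_cap & age_verified -> renewal_due]. Adds renewal_due.
Closure: {address_verified, adult_resident, age_verified, application_complete, case_approved, citizen, eligible_subsidy, enrolled_program, exempt_fee, has_dependent, has_valid_id, household_head, identity_verified, income_below_cap, means_tested, notify_finance, over_18, renewal_due, resident, tax_filed} — 20 facts.

20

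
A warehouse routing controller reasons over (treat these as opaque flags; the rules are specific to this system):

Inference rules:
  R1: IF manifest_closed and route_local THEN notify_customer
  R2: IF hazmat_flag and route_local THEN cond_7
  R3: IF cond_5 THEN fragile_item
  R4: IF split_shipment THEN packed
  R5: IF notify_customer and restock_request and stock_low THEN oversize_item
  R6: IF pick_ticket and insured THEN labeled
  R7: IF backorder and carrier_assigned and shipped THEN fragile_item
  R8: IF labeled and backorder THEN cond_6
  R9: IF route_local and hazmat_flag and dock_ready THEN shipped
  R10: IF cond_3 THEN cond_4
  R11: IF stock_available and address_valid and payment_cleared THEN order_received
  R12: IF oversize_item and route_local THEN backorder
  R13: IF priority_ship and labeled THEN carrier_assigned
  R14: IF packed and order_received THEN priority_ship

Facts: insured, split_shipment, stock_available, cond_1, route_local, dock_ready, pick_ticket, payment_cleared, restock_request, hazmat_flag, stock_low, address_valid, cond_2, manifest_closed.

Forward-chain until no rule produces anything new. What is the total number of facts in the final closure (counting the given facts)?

[1] R1 [IF manifest_closed and route_local THEN notify_customer]; R2 [IF hazmat_flag and route_local THEN cond_7]; R4 [IF split_shipment THEN packed]; R6 [IF pick_ticket and insured THEN labeled]; R9 [IF route_local and hazmat_flag and dock_ready THEN shipped]; R11 [IF stock_available and address_valid and payment_cleared THEN order_received]. ⇒ new: notify_customer, cond_7, packed, labeled, shipped, order_received.
[2] R5 [IF notify_customer and restock_request and stock_low THEN oversize_item]; R14 [IF packed and order_received THEN priority_ship]. ⇒ new: oversize_item, priority_ship.
[3] R12 [IF oversize_item and route_local THEN backorder]; R13 [IF priority_ship and labeled THEN carrier_assigned]. ⇒ new: backorder, carrier_assigned.
[4] R7 [IF backorder and carrier_assigned and shipped THEN fragile_item]; R8 [IF labeled and backorder THEN cond_6]. ⇒ new: fragile_item, cond_6.
Closure: {address_valid, backorder, carrier_assigned, cond_1, cond_2, cond_6, cond_7, dock_ready, fragile_item, hazmat_flag, insured, labeled, manifest_closed, notify_customer, order_received, oversize_item, packed, payment_cleared, pick_ticket, priority_ship, restock_request, route_local, shipped, split_shipment, stock_available, stock_low} — 26 facts.

26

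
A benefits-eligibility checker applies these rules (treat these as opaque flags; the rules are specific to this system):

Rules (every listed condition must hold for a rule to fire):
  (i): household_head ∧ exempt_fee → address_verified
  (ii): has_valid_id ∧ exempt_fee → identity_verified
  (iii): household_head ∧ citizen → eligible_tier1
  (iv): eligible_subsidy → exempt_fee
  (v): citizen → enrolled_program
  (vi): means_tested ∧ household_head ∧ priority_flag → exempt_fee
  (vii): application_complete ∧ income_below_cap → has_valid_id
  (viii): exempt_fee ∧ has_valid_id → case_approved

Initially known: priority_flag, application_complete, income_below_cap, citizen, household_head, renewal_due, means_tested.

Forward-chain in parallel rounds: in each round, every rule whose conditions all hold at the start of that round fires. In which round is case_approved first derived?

Round 1 — (iii), (v), (vi), (vii), derive eligible_tier1, enrolled_program, exempt_fee, has_valid_id.
Round 2 — (i), (ii), (viii), derive address_verified, identity_verified, case_approved.
case_approved first appears in round 2.

2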